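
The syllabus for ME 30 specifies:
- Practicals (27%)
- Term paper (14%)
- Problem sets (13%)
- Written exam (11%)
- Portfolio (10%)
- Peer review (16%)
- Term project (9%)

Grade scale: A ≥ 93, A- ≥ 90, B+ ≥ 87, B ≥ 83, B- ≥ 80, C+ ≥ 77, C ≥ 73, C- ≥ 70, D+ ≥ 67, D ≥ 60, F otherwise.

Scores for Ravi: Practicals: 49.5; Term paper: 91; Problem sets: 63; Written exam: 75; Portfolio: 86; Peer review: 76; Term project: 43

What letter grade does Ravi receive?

D+

Weighted total:
  Practicals 49.5 × 0.27 = 13.365
  Term paper 91 × 0.14 = 12.74
  Problem sets 63 × 0.13 = 8.19
  Written exam 75 × 0.11 = 8.25
  Portfolio 86 × 0.1 = 8.6
  Peer review 76 × 0.16 = 12.16
  Term project 43 × 0.09 = 3.87
Sum = 67.175
67.175 is ≥ 67 and < 70 → D+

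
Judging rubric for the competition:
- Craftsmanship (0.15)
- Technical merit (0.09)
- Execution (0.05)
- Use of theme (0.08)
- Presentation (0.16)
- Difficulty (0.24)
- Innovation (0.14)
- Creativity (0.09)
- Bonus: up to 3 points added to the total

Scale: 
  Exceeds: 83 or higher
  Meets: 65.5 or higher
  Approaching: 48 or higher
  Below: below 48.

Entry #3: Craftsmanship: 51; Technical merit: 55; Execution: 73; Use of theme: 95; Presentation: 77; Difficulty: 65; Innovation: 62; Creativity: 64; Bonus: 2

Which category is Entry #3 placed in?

Weighted total:
  Craftsmanship 51 × 0.15 = 7.65
  Technical merit 55 × 0.09 = 4.95
  Execution 73 × 0.05 = 3.65
  Use of theme 95 × 0.08 = 7.6
  Presentation 77 × 0.16 = 12.32
  Difficulty 65 × 0.24 = 15.6
  Innovation 62 × 0.14 = 8.68
  Creativity 64 × 0.09 = 5.76
Sum = 66.21
Bonus: 66.21 + 2 = 68.21
68.21 is ≥ 65.5 and < 83 → Meets

Meets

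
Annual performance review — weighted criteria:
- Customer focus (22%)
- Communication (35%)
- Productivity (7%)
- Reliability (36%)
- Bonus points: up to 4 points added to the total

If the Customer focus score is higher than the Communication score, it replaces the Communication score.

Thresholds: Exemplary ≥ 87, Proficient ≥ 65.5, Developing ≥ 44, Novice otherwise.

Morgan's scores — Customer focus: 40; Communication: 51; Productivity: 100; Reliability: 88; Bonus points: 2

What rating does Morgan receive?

Proficient

Customer focus (40) ≤ Communication (51), so Communication stays at 51.
Weighted total:
  Customer focus 40 × 0.22 = 8.8
  Communication 51 × 0.35 = 17.85
  Productivity 100 × 0.07 = 7
  Reliability 88 × 0.36 = 31.68
Sum = 65.33
Bonus points: 65.33 + 2 = 67.33
67.33 is ≥ 65.5 and < 87 → Proficient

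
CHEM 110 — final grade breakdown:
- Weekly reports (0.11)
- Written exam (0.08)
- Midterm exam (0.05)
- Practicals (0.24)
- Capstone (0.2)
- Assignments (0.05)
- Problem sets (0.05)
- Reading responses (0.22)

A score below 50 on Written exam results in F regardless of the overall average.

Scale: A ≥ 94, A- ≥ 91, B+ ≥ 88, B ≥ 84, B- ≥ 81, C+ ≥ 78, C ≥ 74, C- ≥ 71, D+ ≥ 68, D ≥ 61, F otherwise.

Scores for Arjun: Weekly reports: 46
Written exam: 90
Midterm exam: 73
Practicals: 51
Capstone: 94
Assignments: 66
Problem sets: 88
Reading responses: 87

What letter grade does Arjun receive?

C-

Written exam score 90 ≥ 50: minimum met.
Weighted total:
  Weekly reports 46 × 0.11 = 5.06
  Written exam 90 × 0.08 = 7.2
  Midterm exam 73 × 0.05 = 3.65
  Practicals 51 × 0.24 = 12.24
  Capstone 94 × 0.2 = 18.8
  Assignments 66 × 0.05 = 3.3
  Problem sets 88 × 0.05 = 4.4
  Reading responses 87 × 0.22 = 19.14
Sum = 73.79
73.79 is ≥ 71 and < 74 → C-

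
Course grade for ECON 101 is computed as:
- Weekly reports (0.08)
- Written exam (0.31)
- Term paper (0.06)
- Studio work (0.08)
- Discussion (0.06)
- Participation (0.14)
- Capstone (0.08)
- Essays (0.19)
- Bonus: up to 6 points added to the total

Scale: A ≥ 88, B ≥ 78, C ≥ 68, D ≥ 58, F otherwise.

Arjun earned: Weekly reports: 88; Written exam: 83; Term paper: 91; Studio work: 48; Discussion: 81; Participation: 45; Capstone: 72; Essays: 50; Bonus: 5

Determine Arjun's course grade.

Weighted total:
  Weekly reports 88 × 0.08 = 7.04
  Written exam 83 × 0.31 = 25.73
  Term paper 91 × 0.06 = 5.46
  Studio work 48 × 0.08 = 3.84
  Discussion 81 × 0.06 = 4.86
  Participation 45 × 0.14 = 6.3
  Capstone 72 × 0.08 = 5.76
  Essays 50 × 0.19 = 9.5
Sum = 68.49
Bonus: 68.49 + 5 = 73.49
73.49 is ≥ 68 and < 78 → C

C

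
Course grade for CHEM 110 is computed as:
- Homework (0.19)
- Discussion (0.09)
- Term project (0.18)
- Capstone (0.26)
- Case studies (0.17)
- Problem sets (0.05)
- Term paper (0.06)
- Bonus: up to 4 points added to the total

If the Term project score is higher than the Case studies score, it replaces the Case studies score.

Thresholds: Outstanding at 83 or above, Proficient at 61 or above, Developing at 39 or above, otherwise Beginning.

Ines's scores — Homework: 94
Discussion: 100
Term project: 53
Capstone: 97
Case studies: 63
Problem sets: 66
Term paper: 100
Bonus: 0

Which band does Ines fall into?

Term project (53) ≤ Case studies (63), so Case studies stays at 63.
Weighted total:
  Homework 94 × 0.19 = 17.86
  Discussion 100 × 0.09 = 9
  Term project 53 × 0.18 = 9.54
  Capstone 97 × 0.26 = 25.22
  Case studies 63 × 0.17 = 10.71
  Problem sets 66 × 0.05 = 3.3
  Term paper 100 × 0.06 = 6
Sum = 81.63
Bonus: 81.63 + 0 = 81.63
81.63 is ≥ 61 and < 83 → Proficient

Proficient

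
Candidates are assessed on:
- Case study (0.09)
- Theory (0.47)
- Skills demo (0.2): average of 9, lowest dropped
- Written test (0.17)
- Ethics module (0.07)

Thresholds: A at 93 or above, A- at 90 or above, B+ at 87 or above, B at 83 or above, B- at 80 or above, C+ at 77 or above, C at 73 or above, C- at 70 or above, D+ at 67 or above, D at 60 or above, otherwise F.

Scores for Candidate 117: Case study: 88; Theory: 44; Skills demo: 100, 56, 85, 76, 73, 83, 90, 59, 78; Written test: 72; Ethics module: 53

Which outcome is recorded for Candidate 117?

Skills demo: drop 56 → average of remaining 8 = 644/8 = 80.5
Weighted total:
  Case study 88 × 0.09 = 7.92
  Theory 44 × 0.47 = 20.68
  Skills demo 80.5 × 0.2 = 16.1
  Written test 72 × 0.17 = 12.24
  Ethics module 53 × 0.07 = 3.71
Sum = 60.65
60.65 is ≥ 60 and < 67 → D

D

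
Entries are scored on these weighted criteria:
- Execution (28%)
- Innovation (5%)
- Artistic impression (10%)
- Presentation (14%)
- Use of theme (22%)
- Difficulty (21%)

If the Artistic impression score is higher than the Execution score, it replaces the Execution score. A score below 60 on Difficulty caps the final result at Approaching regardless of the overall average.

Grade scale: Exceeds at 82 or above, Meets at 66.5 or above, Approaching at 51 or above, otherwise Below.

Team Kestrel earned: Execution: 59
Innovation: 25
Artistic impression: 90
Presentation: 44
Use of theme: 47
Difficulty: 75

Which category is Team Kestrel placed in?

Meets

Artistic impression (90) > Execution (59), so Execution counts as 90.
Difficulty score 75 ≥ 60: minimum met.
Weighted total:
  Execution 90 × 0.28 = 25.2
  Innovation 25 × 0.05 = 1.25
  Artistic impression 90 × 0.1 = 9
  Presentation 44 × 0.14 = 6.16
  Use of theme 47 × 0.22 = 10.34
  Difficulty 75 × 0.21 = 15.75
Sum = 67.7
67.7 is ≥ 66.5 and < 82 → Meets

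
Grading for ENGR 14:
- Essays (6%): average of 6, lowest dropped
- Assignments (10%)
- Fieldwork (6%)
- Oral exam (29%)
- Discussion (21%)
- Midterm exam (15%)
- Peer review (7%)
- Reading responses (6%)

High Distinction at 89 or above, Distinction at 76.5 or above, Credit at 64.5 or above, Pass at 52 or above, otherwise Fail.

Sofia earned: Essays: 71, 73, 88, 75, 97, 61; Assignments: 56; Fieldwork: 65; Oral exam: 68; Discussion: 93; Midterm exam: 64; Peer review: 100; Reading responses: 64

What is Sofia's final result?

Credit

Essays: drop 61 → average of remaining 5 = 404/5 = 80.8
Weighted total:
  Essays 80.8 × 0.06 = 4.848
  Assignments 56 × 0.1 = 5.6
  Fieldwork 65 × 0.06 = 3.9
  Oral exam 68 × 0.29 = 19.72
  Discussion 93 × 0.21 = 19.53
  Midterm exam 64 × 0.15 = 9.6
  Peer review 100 × 0.07 = 7
  Reading responses 64 × 0.06 = 3.84
Sum = 74.038
74.038 is ≥ 64.5 and < 76.5 → Credit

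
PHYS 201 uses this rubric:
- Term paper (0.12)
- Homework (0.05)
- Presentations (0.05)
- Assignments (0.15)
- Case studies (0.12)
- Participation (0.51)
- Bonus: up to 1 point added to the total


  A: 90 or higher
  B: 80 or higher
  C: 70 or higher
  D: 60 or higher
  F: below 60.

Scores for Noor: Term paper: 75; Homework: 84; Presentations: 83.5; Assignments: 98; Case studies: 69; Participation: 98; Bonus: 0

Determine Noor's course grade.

Weighted total:
  Term paper 75 × 0.12 = 9
  Homework 84 × 0.05 = 4.2
  Presentations 83.5 × 0.05 = 4.175
  Assignments 98 × 0.15 = 14.7
  Case studies 69 × 0.12 = 8.28
  Participation 98 × 0.51 = 49.98
Sum = 90.335
Bonus: 90.335 + 0 = 90.335
90.335 ≥ 90 → A

A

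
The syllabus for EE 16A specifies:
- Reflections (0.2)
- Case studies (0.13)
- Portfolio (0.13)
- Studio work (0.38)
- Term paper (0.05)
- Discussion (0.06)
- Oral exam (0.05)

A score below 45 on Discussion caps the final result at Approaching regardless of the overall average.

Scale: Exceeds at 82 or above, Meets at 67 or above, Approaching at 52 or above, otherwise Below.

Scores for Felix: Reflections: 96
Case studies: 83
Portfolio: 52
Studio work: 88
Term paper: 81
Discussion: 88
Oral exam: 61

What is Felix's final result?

Exceeds

Discussion score 88 ≥ 45: minimum met.
Weighted total:
  Reflections 96 × 0.2 = 19.2
  Case studies 83 × 0.13 = 10.79
  Portfolio 52 × 0.13 = 6.76
  Studio work 88 × 0.38 = 33.44
  Term paper 81 × 0.05 = 4.05
  Discussion 88 × 0.06 = 5.28
  Oral exam 61 × 0.05 = 3.05
Sum = 82.57
82.57 ≥ 82 → Exceeds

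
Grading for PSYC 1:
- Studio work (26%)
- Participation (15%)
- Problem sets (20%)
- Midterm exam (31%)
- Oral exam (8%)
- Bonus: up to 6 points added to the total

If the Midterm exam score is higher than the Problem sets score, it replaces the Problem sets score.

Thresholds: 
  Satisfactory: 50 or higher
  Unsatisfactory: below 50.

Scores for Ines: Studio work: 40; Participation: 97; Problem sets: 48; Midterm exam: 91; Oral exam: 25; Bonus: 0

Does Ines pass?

Satisfactory

Midterm exam (91) > Problem sets (48), so Problem sets counts as 91.
Weighted total:
  Studio work 40 × 0.26 = 10.4
  Participation 97 × 0.15 = 14.55
  Problem sets 91 × 0.2 = 18.2
  Midterm exam 91 × 0.31 = 28.21
  Oral exam 25 × 0.08 = 2
Sum = 73.36
Bonus: 73.36 + 0 = 73.36
73.36 ≥ 50 → Satisfactory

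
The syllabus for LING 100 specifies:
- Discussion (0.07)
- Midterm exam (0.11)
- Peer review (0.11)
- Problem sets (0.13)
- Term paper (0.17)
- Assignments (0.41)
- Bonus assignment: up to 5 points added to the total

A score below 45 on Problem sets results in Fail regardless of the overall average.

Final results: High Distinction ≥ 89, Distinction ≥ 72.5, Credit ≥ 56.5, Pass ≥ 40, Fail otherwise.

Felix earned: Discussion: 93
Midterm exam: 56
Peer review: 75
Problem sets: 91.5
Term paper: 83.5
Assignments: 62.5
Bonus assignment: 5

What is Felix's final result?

Distinction

Problem sets score 91.5 ≥ 45: minimum met.
Weighted total:
  Discussion 93 × 0.07 = 6.51
  Midterm exam 56 × 0.11 = 6.16
  Peer review 75 × 0.11 = 8.25
  Problem sets 91.5 × 0.13 = 11.895
  Term paper 83.5 × 0.17 = 14.195
  Assignments 62.5 × 0.41 = 25.625
Sum = 72.635
Bonus assignment: 72.635 + 5 = 77.635
77.635 is ≥ 72.5 and < 89 → Distinction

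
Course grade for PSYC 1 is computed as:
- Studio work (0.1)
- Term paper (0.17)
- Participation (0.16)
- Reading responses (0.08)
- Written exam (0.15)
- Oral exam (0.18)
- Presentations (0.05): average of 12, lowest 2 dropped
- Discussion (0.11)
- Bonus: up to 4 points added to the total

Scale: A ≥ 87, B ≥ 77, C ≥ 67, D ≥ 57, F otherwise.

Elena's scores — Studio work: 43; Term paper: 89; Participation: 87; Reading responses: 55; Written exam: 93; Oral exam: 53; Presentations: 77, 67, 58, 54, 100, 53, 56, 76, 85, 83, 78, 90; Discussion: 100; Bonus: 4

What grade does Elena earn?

B

Presentations: drop 53, 54 → average of remaining 10 = 770/10 = 77
Weighted total:
  Studio work 43 × 0.1 = 4.3
  Term paper 89 × 0.17 = 15.13
  Participation 87 × 0.16 = 13.92
  Reading responses 55 × 0.08 = 4.4
  Written exam 93 × 0.15 = 13.95
  Oral exam 53 × 0.18 = 9.54
  Presentations 77 × 0.05 = 3.85
  Discussion 100 × 0.11 = 11
Sum = 76.09
Bonus: 76.09 + 4 = 80.09
80.09 is ≥ 77 and < 87 → B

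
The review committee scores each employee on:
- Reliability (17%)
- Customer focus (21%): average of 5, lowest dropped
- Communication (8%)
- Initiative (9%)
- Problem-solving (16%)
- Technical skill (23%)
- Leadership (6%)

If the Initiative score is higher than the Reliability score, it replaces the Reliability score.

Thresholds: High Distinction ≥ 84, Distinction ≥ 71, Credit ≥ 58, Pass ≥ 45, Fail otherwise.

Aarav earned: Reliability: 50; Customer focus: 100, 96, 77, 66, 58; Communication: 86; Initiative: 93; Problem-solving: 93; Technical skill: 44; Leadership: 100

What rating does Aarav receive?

Customer focus: drop 58 → average of remaining 4 = 339/4 = 84.75
Initiative (93) > Reliability (50), so Reliability counts as 93.
Weighted total:
  Reliability 93 × 0.17 = 15.81
  Customer focus 84.75 × 0.21 = 17.7975
  Communication 86 × 0.08 = 6.88
  Initiative 93 × 0.09 = 8.37
  Problem-solving 93 × 0.16 = 14.88
  Technical skill 44 × 0.23 = 10.12
  Leadership 100 × 0.06 = 6
Sum = 79.8575
79.8575 is ≥ 71 and < 84 → Distinction

Distinction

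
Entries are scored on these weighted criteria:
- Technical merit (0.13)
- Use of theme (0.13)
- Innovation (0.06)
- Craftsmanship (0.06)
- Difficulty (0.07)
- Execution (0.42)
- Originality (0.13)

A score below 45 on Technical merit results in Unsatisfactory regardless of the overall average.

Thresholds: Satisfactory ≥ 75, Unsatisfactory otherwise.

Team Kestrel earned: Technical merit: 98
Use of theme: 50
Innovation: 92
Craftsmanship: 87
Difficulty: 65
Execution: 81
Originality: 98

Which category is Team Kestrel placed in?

Satisfactory

Technical merit score 98 ≥ 45: minimum met.
Weighted total:
  Technical merit 98 × 0.13 = 12.74
  Use of theme 50 × 0.13 = 6.5
  Innovation 92 × 0.06 = 5.52
  Craftsmanship 87 × 0.06 = 5.22
  Difficulty 65 × 0.07 = 4.55
  Execution 81 × 0.42 = 34.02
  Originality 98 × 0.13 = 12.74
Sum = 81.29
81.29 ≥ 75 → Satisfactory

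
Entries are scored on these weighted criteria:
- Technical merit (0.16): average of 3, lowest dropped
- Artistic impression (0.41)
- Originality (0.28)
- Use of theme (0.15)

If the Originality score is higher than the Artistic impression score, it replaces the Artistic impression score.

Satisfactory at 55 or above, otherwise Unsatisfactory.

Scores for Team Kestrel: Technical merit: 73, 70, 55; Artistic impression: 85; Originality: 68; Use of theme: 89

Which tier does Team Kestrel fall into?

Satisfactory

Technical merit: drop 55 → average of remaining 2 = 143/2 = 71.5
Originality (68) ≤ Artistic impression (85), so Artistic impression stays at 85.
Weighted total:
  Technical merit 71.5 × 0.16 = 11.44
  Artistic impression 85 × 0.41 = 34.85
  Originality 68 × 0.28 = 19.04
  Use of theme 89 × 0.15 = 13.35
Sum = 78.68
78.68 ≥ 55 → Satisfactory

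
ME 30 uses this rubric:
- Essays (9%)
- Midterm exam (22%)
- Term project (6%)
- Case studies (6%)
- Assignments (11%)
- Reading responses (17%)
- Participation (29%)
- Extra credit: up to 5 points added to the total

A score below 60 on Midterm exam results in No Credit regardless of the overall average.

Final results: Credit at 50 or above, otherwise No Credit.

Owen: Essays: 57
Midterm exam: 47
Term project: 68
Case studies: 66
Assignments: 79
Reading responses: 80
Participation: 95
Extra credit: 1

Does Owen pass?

No Credit

Midterm exam score 47 < 60: minimum not met.
Weighted total:
  Essays 57 × 0.09 = 5.13
  Midterm exam 47 × 0.22 = 10.34
  Term project 68 × 0.06 = 4.08
  Case studies 66 × 0.06 = 3.96
  Assignments 79 × 0.11 = 8.69
  Reading responses 80 × 0.17 = 13.6
  Participation 95 × 0.29 = 27.55
Sum = 73.35
Extra credit: 73.35 + 1 = 74.35
Because the Midterm exam minimum was not met, the result is No Credit.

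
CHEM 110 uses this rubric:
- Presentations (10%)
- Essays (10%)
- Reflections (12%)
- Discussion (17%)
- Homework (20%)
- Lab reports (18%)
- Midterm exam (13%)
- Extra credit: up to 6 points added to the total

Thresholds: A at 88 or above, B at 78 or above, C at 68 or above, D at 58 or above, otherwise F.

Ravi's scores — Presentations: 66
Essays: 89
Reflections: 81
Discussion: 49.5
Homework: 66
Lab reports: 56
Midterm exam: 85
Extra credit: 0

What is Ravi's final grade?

D

Weighted total:
  Presentations 66 × 0.1 = 6.6
  Essays 89 × 0.1 = 8.9
  Reflections 81 × 0.12 = 9.72
  Discussion 49.5 × 0.17 = 8.415
  Homework 66 × 0.2 = 13.2
  Lab reports 56 × 0.18 = 10.08
  Midterm exam 85 × 0.13 = 11.05
Sum = 67.965
Extra credit: 67.965 + 0 = 67.965
67.965 is ≥ 58 and < 68 → D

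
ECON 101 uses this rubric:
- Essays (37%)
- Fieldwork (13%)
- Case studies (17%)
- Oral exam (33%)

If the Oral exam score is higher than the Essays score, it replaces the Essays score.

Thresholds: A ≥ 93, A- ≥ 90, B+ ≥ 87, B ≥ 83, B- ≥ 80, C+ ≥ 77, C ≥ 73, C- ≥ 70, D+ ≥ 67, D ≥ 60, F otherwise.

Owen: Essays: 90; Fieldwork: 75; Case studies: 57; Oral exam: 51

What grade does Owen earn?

Oral exam (51) ≤ Essays (90), so Essays stays at 90.
Weighted total:
  Essays 90 × 0.37 = 33.3
  Fieldwork 75 × 0.13 = 9.75
  Case studies 57 × 0.17 = 9.69
  Oral exam 51 × 0.33 = 16.83
Sum = 69.57
69.57 is ≥ 67 and < 70 → D+

D+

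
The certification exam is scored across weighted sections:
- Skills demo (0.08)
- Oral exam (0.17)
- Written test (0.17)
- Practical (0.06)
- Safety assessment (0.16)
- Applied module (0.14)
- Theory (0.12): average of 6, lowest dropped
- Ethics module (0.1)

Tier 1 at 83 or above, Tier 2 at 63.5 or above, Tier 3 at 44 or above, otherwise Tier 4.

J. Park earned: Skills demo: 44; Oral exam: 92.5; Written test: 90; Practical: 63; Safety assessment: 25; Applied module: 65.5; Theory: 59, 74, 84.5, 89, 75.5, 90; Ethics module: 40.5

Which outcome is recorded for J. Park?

Tier 2

Theory: drop 59 → average of remaining 5 = 413/5 = 82.6
Weighted total:
  Skills demo 44 × 0.08 = 3.52
  Oral exam 92.5 × 0.17 = 15.725
  Written test 90 × 0.17 = 15.3
  Practical 63 × 0.06 = 3.78
  Safety assessment 25 × 0.16 = 4
  Applied module 65.5 × 0.14 = 9.17
  Theory 82.6 × 0.12 = 9.912
  Ethics module 40.5 × 0.1 = 4.05
Sum = 65.457
65.457 is ≥ 63.5 and < 83 → Tier 2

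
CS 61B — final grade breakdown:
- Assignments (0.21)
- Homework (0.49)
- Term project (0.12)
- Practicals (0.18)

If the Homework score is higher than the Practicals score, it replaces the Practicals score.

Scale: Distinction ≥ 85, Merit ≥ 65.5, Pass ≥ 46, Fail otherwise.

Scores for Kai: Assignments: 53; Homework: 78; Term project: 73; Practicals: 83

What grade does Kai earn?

Homework (78) ≤ Practicals (83), so Practicals stays at 83.
Weighted total:
  Assignments 53 × 0.21 = 11.13
  Homework 78 × 0.49 = 38.22
  Term project 73 × 0.12 = 8.76
  Practicals 83 × 0.18 = 14.94
Sum = 73.05
73.05 is ≥ 65.5 and < 85 → Merit

Merit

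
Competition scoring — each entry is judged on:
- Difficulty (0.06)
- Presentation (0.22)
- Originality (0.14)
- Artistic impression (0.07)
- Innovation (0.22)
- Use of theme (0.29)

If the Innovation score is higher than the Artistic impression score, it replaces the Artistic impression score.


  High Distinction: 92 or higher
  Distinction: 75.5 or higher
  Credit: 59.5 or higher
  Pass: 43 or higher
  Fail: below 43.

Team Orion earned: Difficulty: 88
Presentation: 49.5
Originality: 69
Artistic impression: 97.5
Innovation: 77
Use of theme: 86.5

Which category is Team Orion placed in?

Innovation (77) ≤ Artistic impression (97.5), so Artistic impression stays at 97.5.
Weighted total:
  Difficulty 88 × 0.06 = 5.28
  Presentation 49.5 × 0.22 = 10.89
  Originality 69 × 0.14 = 9.66
  Artistic impression 97.5 × 0.07 = 6.825
  Innovation 77 × 0.22 = 16.94
  Use of theme 86.5 × 0.29 = 25.085
Sum = 74.68
74.68 is ≥ 59.5 and < 75.5 → Credit

Credit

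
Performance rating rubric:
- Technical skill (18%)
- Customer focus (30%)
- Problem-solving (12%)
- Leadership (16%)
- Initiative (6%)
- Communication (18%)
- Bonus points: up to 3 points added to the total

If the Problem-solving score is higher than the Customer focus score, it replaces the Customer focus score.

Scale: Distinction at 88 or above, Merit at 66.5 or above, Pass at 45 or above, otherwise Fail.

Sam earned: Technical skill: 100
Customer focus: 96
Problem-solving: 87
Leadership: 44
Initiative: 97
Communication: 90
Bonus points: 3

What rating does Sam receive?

Distinction

Problem-solving (87) ≤ Customer focus (96), so Customer focus stays at 96.
Weighted total:
  Technical skill 100 × 0.18 = 18
  Customer focus 96 × 0.3 = 28.8
  Problem-solving 87 × 0.12 = 10.44
  Leadership 44 × 0.16 = 7.04
  Initiative 97 × 0.06 = 5.82
  Communication 90 × 0.18 = 16.2
Sum = 86.3
Bonus points: 86.3 + 3 = 89.3
89.3 ≥ 88 → Distinction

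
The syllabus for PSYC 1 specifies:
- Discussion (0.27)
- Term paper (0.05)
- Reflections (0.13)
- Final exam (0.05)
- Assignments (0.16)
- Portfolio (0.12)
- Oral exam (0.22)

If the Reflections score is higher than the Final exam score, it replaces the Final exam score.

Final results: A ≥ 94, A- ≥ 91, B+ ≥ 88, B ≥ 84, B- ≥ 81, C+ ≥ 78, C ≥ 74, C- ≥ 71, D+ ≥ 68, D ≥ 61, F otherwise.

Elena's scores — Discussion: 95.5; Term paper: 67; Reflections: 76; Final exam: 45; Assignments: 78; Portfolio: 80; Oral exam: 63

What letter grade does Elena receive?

C+

Reflections (76) > Final exam (45), so Final exam counts as 76.
Weighted total:
  Discussion 95.5 × 0.27 = 25.785
  Term paper 67 × 0.05 = 3.35
  Reflections 76 × 0.13 = 9.88
  Final exam 76 × 0.05 = 3.8
  Assignments 78 × 0.16 = 12.48
  Portfolio 80 × 0.12 = 9.6
  Oral exam 63 × 0.22 = 13.86
Sum = 78.755
78.755 is ≥ 78 and < 81 → C+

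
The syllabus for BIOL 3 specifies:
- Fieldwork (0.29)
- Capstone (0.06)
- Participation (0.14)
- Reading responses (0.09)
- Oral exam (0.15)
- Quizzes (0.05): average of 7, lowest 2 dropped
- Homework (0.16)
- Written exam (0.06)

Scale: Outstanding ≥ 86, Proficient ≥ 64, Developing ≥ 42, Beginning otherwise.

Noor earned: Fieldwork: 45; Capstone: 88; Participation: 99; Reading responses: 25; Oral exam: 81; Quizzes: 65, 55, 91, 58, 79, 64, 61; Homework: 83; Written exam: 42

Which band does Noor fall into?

Proficient

Quizzes: drop 55, 58 → average of remaining 5 = 360/5 = 72
Weighted total:
  Fieldwork 45 × 0.29 = 13.05
  Capstone 88 × 0.06 = 5.28
  Participation 99 × 0.14 = 13.86
  Reading responses 25 × 0.09 = 2.25
  Oral exam 81 × 0.15 = 12.15
  Quizzes 72 × 0.05 = 3.6
  Homework 83 × 0.16 = 13.28
  Written exam 42 × 0.06 = 2.52
Sum = 65.99
65.99 is ≥ 64 and < 86 → Proficient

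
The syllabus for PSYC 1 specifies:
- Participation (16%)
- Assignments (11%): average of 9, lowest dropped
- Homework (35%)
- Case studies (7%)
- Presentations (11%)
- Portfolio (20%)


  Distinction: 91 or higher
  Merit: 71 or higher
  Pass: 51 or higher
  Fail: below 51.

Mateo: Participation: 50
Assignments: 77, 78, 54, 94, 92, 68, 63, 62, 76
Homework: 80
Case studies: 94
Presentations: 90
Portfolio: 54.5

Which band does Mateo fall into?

Merit

Assignments: drop 54 → average of remaining 8 = 610/8 = 76.25
Weighted total:
  Participation 50 × 0.16 = 8
  Assignments 76.25 × 0.11 = 8.3875
  Homework 80 × 0.35 = 28
  Case studies 94 × 0.07 = 6.58
  Presentations 90 × 0.11 = 9.9
  Portfolio 54.5 × 0.2 = 10.9
Sum = 71.7675
71.7675 is ≥ 71 and < 91 → Merit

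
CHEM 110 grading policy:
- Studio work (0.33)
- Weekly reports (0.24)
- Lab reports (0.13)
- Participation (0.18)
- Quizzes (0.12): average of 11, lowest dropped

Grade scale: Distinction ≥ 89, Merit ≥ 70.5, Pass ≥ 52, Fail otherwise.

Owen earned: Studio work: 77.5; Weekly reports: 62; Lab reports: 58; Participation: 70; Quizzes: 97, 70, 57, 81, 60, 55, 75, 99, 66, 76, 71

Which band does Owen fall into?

Quizzes: drop 55 → average of remaining 10 = 752/10 = 75.2
Weighted total:
  Studio work 77.5 × 0.33 = 25.575
  Weekly reports 62 × 0.24 = 14.88
  Lab reports 58 × 0.13 = 7.54
  Participation 70 × 0.18 = 12.6
  Quizzes 75.2 × 0.12 = 9.024
Sum = 69.619
69.619 is ≥ 52 and < 70.5 → Pass

Pass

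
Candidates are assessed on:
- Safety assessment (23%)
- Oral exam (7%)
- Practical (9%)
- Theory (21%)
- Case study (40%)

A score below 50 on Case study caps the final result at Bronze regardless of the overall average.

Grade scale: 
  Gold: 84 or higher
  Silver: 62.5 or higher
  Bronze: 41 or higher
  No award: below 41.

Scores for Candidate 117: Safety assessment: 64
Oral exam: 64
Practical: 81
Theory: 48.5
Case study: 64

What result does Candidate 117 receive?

Case study score 64 ≥ 50: minimum met.
Weighted total:
  Safety assessment 64 × 0.23 = 14.72
  Oral exam 64 × 0.07 = 4.48
  Practical 81 × 0.09 = 7.29
  Theory 48.5 × 0.21 = 10.185
  Case study 64 × 0.4 = 25.6
Sum = 62.275
62.275 is ≥ 41 and < 62.5 → Bronze

Bronze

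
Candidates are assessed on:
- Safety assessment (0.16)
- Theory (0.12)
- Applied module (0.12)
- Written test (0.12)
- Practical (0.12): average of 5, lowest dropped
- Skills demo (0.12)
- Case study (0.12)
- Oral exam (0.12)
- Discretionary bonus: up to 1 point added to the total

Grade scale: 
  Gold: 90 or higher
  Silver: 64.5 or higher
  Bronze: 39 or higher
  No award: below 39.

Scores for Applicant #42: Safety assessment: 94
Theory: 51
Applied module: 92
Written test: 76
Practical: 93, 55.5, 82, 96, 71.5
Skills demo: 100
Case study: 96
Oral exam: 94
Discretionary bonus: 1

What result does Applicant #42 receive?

Silver

Practical: drop 55.5 → average of remaining 4 = 342.5/4 = 85.625
Weighted total:
  Safety assessment 94 × 0.16 = 15.04
  Theory 51 × 0.12 = 6.12
  Applied module 92 × 0.12 = 11.04
  Written test 76 × 0.12 = 9.12
  Practical 85.625 × 0.12 = 10.275
  Skills demo 100 × 0.12 = 12
  Case study 96 × 0.12 = 11.52
  Oral exam 94 × 0.12 = 11.28
Sum = 86.395
Discretionary bonus: 86.395 + 1 = 87.395
87.395 is ≥ 64.5 and < 90 → Silver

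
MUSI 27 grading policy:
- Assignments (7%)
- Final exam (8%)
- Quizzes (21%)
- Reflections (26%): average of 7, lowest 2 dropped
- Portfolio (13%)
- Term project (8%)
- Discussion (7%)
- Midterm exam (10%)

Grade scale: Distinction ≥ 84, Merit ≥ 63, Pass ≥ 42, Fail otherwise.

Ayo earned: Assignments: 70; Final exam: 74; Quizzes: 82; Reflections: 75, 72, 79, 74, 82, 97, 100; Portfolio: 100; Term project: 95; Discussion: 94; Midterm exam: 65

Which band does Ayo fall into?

Distinction

Reflections: drop 72, 74 → average of remaining 5 = 433/5 = 86.6
Weighted total:
  Assignments 70 × 0.07 = 4.9
  Final exam 74 × 0.08 = 5.92
  Quizzes 82 × 0.21 = 17.22
  Reflections 86.6 × 0.26 = 22.516
  Portfolio 100 × 0.13 = 13
  Term project 95 × 0.08 = 7.6
  Discussion 94 × 0.07 = 6.58
  Midterm exam 65 × 0.1 = 6.5
Sum = 84.236
84.236 ≥ 84 → Distinction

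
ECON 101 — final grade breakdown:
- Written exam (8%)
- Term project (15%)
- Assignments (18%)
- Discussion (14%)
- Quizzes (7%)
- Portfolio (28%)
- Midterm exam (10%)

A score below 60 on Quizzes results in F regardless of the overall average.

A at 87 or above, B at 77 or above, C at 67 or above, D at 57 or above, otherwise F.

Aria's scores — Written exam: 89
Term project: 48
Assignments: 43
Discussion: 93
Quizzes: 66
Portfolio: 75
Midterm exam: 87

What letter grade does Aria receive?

Quizzes score 66 ≥ 60: minimum met.
Weighted total:
  Written exam 89 × 0.08 = 7.12
  Term project 48 × 0.15 = 7.2
  Assignments 43 × 0.18 = 7.74
  Discussion 93 × 0.14 = 13.02
  Quizzes 66 × 0.07 = 4.62
  Portfolio 75 × 0.28 = 21
  Midterm exam 87 × 0.1 = 8.7
Sum = 69.4
69.4 is ≥ 67 and < 77 → C

C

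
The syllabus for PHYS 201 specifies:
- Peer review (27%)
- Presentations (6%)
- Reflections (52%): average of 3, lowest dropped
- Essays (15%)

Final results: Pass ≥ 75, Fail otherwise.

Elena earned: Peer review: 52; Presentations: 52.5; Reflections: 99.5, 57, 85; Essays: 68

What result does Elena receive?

Reflections: drop 57 → average of remaining 2 = 184.5/2 = 92.25
Weighted total:
  Peer review 52 × 0.27 = 14.04
  Presentations 52.5 × 0.06 = 3.15
  Reflections 92.25 × 0.52 = 47.97
  Essays 68 × 0.15 = 10.2
Sum = 75.36
75.36 ≥ 75 → Pass

Pass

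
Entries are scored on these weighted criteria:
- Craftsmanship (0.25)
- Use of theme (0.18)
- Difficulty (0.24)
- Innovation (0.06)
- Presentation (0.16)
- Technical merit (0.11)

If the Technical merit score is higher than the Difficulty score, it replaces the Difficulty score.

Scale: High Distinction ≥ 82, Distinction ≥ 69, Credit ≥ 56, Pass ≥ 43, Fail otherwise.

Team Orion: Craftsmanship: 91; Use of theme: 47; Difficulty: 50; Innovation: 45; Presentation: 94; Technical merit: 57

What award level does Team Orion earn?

Credit

Technical merit (57) > Difficulty (50), so Difficulty counts as 57.
Weighted total:
  Craftsmanship 91 × 0.25 = 22.75
  Use of theme 47 × 0.18 = 8.46
  Difficulty 57 × 0.24 = 13.68
  Innovation 45 × 0.06 = 2.7
  Presentation 94 × 0.16 = 15.04
  Technical merit 57 × 0.11 = 6.27
Sum = 68.9
68.9 is ≥ 56 and < 69 → Credit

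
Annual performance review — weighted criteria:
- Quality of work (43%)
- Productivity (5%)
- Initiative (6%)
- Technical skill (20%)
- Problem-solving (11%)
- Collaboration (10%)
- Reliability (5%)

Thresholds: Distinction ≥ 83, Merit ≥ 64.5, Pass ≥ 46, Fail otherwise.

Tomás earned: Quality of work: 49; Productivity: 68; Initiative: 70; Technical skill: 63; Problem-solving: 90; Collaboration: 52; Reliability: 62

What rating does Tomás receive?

Weighted total:
  Quality of work 49 × 0.43 = 21.07
  Productivity 68 × 0.05 = 3.4
  Initiative 70 × 0.06 = 4.2
  Technical skill 63 × 0.2 = 12.6
  Problem-solving 90 × 0.11 = 9.9
  Collaboration 52 × 0.1 = 5.2
  Reliability 62 × 0.05 = 3.1
Sum = 59.47
59.47 is ≥ 46 and < 64.5 → Pass

Pass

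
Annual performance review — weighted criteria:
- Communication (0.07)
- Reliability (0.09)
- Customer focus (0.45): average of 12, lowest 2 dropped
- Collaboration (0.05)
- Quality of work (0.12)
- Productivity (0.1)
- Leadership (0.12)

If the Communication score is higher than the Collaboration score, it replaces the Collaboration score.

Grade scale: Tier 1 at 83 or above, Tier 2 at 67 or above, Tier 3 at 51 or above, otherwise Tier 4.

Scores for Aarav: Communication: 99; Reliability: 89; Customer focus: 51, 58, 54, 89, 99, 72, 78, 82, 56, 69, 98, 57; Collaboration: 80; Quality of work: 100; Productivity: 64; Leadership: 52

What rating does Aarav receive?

Customer focus: drop 51, 54 → average of remaining 10 = 758/10 = 75.8
Communication (99) > Collaboration (80), so Collaboration counts as 99.
Weighted total:
  Communication 99 × 0.07 = 6.93
  Reliability 89 × 0.09 = 8.01
  Customer focus 75.8 × 0.45 = 34.11
  Collaboration 99 × 0.05 = 4.95
  Quality of work 100 × 0.12 = 12
  Productivity 64 × 0.1 = 6.4
  Leadership 52 × 0.12 = 6.24
Sum = 78.64
78.64 is ≥ 67 and < 83 → Tier 2

Tier 2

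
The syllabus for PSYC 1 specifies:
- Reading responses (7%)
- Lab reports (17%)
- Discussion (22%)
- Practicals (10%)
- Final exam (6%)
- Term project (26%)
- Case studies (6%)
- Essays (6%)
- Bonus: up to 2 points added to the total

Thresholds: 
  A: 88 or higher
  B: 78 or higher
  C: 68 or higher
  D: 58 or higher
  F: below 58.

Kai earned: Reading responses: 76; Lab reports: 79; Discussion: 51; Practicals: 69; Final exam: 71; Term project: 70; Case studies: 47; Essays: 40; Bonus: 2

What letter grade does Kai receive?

D

Weighted total:
  Reading responses 76 × 0.07 = 5.32
  Lab reports 79 × 0.17 = 13.43
  Discussion 51 × 0.22 = 11.22
  Practicals 69 × 0.1 = 6.9
  Final exam 71 × 0.06 = 4.26
  Term project 70 × 0.26 = 18.2
  Case studies 47 × 0.06 = 2.82
  Essays 40 × 0.06 = 2.4
Sum = 64.55
Bonus: 64.55 + 2 = 66.55
66.55 is ≥ 58 and < 68 → D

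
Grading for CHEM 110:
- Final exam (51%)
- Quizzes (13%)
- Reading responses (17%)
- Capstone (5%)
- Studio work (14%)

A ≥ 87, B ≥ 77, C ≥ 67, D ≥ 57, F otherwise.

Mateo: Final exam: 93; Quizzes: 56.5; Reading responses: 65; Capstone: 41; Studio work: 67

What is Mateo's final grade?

Weighted total:
  Final exam 93 × 0.51 = 47.43
  Quizzes 56.5 × 0.13 = 7.345
  Reading responses 65 × 0.17 = 11.05
  Capstone 41 × 0.05 = 2.05
  Studio work 67 × 0.14 = 9.38
Sum = 77.255
77.255 is ≥ 77 and < 87 → B

B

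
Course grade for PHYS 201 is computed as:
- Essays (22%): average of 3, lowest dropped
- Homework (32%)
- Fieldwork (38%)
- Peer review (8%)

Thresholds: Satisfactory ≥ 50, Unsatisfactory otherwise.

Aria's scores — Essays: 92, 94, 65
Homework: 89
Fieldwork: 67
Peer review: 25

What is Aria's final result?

Satisfactory

Essays: drop 65 → average of remaining 2 = 186/2 = 93
Weighted total:
  Essays 93 × 0.22 = 20.46
  Homework 89 × 0.32 = 28.48
  Fieldwork 67 × 0.38 = 25.46
  Peer review 25 × 0.08 = 2
Sum = 76.4
76.4 ≥ 50 → Satisfactory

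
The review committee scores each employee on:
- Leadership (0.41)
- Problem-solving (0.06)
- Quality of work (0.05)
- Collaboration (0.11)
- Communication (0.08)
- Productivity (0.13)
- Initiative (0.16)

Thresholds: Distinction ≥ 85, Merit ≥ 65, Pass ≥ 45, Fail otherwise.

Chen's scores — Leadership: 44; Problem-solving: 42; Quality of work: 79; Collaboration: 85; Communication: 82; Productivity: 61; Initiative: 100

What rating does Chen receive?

Pass

Weighted total:
  Leadership 44 × 0.41 = 18.04
  Problem-solving 42 × 0.06 = 2.52
  Quality of work 79 × 0.05 = 3.95
  Collaboration 85 × 0.11 = 9.35
  Communication 82 × 0.08 = 6.56
  Productivity 61 × 0.13 = 7.93
  Initiative 100 × 0.16 = 16
Sum = 64.35
64.35 is ≥ 45 and < 65 → Pass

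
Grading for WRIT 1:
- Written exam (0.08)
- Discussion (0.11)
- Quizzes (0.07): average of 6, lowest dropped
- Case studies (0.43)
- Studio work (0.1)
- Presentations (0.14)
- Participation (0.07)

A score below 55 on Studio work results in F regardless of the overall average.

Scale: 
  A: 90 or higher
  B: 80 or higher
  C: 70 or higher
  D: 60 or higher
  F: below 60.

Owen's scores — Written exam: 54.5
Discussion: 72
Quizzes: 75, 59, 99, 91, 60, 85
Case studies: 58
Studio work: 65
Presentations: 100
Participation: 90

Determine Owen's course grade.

D

Quizzes: drop 59 → average of remaining 5 = 410/5 = 82
Studio work score 65 ≥ 55: minimum met.
Weighted total:
  Written exam 54.5 × 0.08 = 4.36
  Discussion 72 × 0.11 = 7.92
  Quizzes 82 × 0.07 = 5.74
  Case studies 58 × 0.43 = 24.94
  Studio work 65 × 0.1 = 6.5
  Presentations 100 × 0.14 = 14
  Participation 90 × 0.07 = 6.3
Sum = 69.76
69.76 is ≥ 60 and < 70 → D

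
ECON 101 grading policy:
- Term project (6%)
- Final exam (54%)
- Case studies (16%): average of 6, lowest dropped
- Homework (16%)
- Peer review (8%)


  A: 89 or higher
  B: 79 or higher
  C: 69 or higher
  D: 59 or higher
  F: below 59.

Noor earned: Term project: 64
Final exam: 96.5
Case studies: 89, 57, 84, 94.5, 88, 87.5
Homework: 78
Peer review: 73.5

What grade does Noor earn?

Case studies: drop 57 → average of remaining 5 = 443/5 = 88.6
Weighted total:
  Term project 64 × 0.06 = 3.84
  Final exam 96.5 × 0.54 = 52.11
  Case studies 88.6 × 0.16 = 14.176
  Homework 78 × 0.16 = 12.48
  Peer review 73.5 × 0.08 = 5.88
Sum = 88.486
88.486 is ≥ 79 and < 89 → B

B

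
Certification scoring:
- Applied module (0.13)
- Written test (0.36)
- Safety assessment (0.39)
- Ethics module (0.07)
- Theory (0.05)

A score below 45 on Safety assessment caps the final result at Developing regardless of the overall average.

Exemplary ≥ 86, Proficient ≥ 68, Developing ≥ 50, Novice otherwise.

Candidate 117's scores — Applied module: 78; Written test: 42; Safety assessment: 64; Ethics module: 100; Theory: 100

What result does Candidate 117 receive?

Developing

Safety assessment score 64 ≥ 45: minimum met.
Weighted total:
  Applied module 78 × 0.13 = 10.14
  Written test 42 × 0.36 = 15.12
  Safety assessment 64 × 0.39 = 24.96
  Ethics module 100 × 0.07 = 7
  Theory 100 × 0.05 = 5
Sum = 62.22
62.22 is ≥ 50 and < 68 → Developing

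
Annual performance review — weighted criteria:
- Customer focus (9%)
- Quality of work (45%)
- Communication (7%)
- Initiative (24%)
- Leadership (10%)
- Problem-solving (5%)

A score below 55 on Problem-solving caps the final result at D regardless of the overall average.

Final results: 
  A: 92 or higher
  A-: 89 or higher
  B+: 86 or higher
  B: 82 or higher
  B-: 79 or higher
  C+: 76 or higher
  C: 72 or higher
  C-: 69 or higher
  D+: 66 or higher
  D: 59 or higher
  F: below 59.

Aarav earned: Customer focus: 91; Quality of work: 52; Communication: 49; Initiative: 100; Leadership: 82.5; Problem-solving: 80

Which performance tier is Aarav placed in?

C-

Problem-solving score 80 ≥ 55: minimum met.
Weighted total:
  Customer focus 91 × 0.09 = 8.19
  Quality of work 52 × 0.45 = 23.4
  Communication 49 × 0.07 = 3.43
  Initiative 100 × 0.24 = 24
  Leadership 82.5 × 0.1 = 8.25
  Problem-solving 80 × 0.05 = 4
Sum = 71.27
71.27 is ≥ 69 and < 72 → C-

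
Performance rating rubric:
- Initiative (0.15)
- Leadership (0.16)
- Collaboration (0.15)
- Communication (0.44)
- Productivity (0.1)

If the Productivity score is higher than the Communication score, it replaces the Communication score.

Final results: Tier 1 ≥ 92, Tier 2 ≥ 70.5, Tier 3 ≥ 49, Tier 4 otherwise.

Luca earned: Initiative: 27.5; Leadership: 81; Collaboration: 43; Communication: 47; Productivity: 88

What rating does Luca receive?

Productivity (88) > Communication (47), so Communication counts as 88.
Weighted total:
  Initiative 27.5 × 0.15 = 4.125
  Leadership 81 × 0.16 = 12.96
  Collaboration 43 × 0.15 = 6.45
  Communication 88 × 0.44 = 38.72
  Productivity 88 × 0.1 = 8.8
Sum = 71.055
71.055 is ≥ 70.5 and < 92 → Tier 2

Tier 2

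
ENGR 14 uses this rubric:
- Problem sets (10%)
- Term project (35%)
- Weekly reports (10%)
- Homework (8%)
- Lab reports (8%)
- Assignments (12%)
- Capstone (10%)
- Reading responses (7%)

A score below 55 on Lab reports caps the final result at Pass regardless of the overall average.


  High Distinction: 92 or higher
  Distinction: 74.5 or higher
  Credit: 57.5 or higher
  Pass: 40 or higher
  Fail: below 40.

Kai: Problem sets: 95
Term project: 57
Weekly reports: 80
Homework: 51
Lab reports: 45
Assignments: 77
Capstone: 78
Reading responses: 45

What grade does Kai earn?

Pass

Lab reports score 45 < 55: minimum not met.
Weighted total:
  Problem sets 95 × 0.1 = 9.5
  Term project 57 × 0.35 = 19.95
  Weekly reports 80 × 0.1 = 8
  Homework 51 × 0.08 = 4.08
  Lab reports 45 × 0.08 = 3.6
  Assignments 77 × 0.12 = 9.24
  Capstone 78 × 0.1 = 7.8
  Reading responses 45 × 0.07 = 3.15
Sum = 65.32
65.32 would be Credit; cap at Pass applies → Pass.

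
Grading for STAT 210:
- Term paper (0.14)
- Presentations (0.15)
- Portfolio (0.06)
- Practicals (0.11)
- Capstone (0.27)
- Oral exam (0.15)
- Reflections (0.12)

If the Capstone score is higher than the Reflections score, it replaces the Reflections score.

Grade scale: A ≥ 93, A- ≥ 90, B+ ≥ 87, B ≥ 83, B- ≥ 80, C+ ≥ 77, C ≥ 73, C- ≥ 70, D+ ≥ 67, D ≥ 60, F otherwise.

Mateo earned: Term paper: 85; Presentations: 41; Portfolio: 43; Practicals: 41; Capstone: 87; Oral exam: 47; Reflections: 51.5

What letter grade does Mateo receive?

D

Capstone (87) > Reflections (51.5), so Reflections counts as 87.
Weighted total:
  Term paper 85 × 0.14 = 11.9
  Presentations 41 × 0.15 = 6.15
  Portfolio 43 × 0.06 = 2.58
  Practicals 41 × 0.11 = 4.51
  Capstone 87 × 0.27 = 23.49
  Oral exam 47 × 0.15 = 7.05
  Reflections 87 × 0.12 = 10.44
Sum = 66.12
66.12 is ≥ 60 and < 67 → D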